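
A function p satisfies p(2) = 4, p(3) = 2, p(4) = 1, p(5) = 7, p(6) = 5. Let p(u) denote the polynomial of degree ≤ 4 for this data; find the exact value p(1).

Evaluate each Lagrange basis at u = 1:
L_0(1) = (-2)·(-3)·(-4)·(-5)/[(-1)·(-2)·(-3)·(-4)] = 5
L_1(1) = (-1)·(-3)·(-4)·(-5)/[(1)·(-1)·(-2)·(-3)] = -10
L_2(1) = (-1)·(-2)·(-4)·(-5)/[(2)·(1)·(-1)·(-2)] = 10
L_3(1) = (-1)·(-2)·(-3)·(-5)/[(3)·(2)·(1)·(-1)] = -5
L_4(1) = (-1)·(-2)·(-3)·(-4)/[(4)·(3)·(2)·(1)] = 1
Sum: 4·(5) + 2·(-10) + 1·(10) + 7·(-5) + 5·(1) = -20

-20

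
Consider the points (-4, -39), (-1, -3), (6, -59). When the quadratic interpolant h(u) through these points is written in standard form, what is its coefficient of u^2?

The leading coefficient equals the top divided difference h[-4,-1,6].
h[-4,-1] = (-3 - (-39)) / (-1 - (-4)) = 12
h[-1,6] = (-59 - (-3)) / (6 - (-1)) = -8
h[-4,-1,6] = (-8 - 12) / (6 - (-4)) = -2

-2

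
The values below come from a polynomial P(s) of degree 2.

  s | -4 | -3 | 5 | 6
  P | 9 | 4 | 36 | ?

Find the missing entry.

The 3 known values determine P uniquely (degree ≤ 2).
Evaluate each Lagrange basis at s = 6:
L_0(6) = (9)·(1)/[(-1)·(-9)] = 1
L_1(6) = (10)·(1)/[(1)·(-8)] = -5/4
L_2(6) = (10)·(9)/[(9)·(8)] = 5/4
Sum: 9·(1) + 4·(-5/4) + 36·(5/4) = 49

49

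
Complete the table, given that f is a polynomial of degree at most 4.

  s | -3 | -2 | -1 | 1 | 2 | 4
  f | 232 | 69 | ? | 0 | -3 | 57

12

The 5 known values determine f uniquely (degree ≤ 4).
Evaluate each Lagrange basis at s = -1:
L_0(-1) = (1)·(-2)·(-3)·(-5)/[(-1)·(-4)·(-5)·(-7)] = -3/14
L_1(-1) = (2)·(-2)·(-3)·(-5)/[(1)·(-3)·(-4)·(-6)] = 5/6
L_2(-1) = (2)·(1)·(-3)·(-5)/[(4)·(3)·(-1)·(-3)] = 5/6
L_3(-1) = (2)·(1)·(-2)·(-5)/[(5)·(4)·(1)·(-2)] = -1/2
L_4(-1) = (2)·(1)·(-2)·(-3)/[(7)·(6)·(3)·(2)] = 1/21
Sum: 232·(-3/14) + 69·(5/6) + 0 + (-3)·(-1/2) + 57·(1/21) = 12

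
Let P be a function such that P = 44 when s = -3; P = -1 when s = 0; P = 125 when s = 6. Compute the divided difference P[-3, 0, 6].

4

P[-3,0] = (-1 - 44) / (0 - (-3)) = -15
P[0,6] = (125 - (-1)) / (6 - 0) = 21
P[-3,0,6] = (21 - (-15)) / (6 - (-3)) = 4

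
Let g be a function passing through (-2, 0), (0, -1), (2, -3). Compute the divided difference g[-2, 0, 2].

g[-2,0] = (-1 - 0) / (0 - (-2)) = -1/2
g[0,2] = (-3 - (-1)) / (2 - 0) = -1
g[-2,0,2] = (-1 - (-1/2)) / (2 - (-2)) = -1/8

-1/8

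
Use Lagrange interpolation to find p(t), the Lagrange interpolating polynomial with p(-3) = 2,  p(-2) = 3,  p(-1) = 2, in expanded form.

L_0(t) = (t + 2)(t + 1) / [2] = (1/2)t^2 + (3/2)t + 1
L_1(t) = (t + 3)(t + 1) / [-1] = -t^2 - 4t - 3
L_2(t) = (t + 3)(t + 2) / [2] = (1/2)t^2 + (5/2)t + 3
p(t) = 2·L_0 + 3·L_1 + 2·L_2
  2·L_0(t) = t^2 + 3t + 2
  3·L_1(t) = -3t^2 - 12t - 9
  2·L_2(t) = t^2 + 5t + 6
Adding term by term: -t^2 - 4t - 1

p(t) = -t^2 - 4t - 1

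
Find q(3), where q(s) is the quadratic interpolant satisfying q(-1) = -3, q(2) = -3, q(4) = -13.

-7

Using Newton's divided-difference form:
q[-1,2] = (-3 - (-3)) / (2 - (-1)) = 0
q[2,4] = (-13 - (-3)) / (4 - 2) = -5
q[-1,2,4] = (-5 - 0) / (4 - (-1)) = -1
q(3) = -3 + 0·(4) + (-1)·(4)·(1) = -7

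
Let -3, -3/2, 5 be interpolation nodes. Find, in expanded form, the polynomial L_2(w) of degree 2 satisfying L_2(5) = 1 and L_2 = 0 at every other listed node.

L_2(w) = (w + 3)(w + 3/2) / [(8)·(13/2)]
       = (w^2 + (9/2)w + 9/2) / (52)

L_2(w) = (1/52)w^2 + (9/104)w + 9/104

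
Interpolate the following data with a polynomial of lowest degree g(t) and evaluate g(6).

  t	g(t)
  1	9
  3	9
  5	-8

-183/8

Using Newton's divided-difference form:
g[1,3] = (9 - 9) / (3 - 1) = 0
g[3,5] = (-8 - 9) / (5 - 3) = -17/2
g[1,3,5] = (-17/2 - 0) / (5 - 1) = -17/8
g(6) = 9 + 0·(5) + (-17/8)·(5)·(3) = -183/8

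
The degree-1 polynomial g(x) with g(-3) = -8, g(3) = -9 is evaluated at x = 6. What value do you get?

L_0(6) = (3)/[(-6)] = -1/2
L_1(6) = (9)/[(6)] = 3/2
Sum: (-8)·(-1/2) + (-9)·(3/2) = -19/2

-19/2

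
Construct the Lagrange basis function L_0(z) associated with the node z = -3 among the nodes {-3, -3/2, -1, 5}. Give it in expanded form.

L_0(z) = -(1/24)z^3 + (5/48)z^2 + (11/24)z + 5/16

L_0(z) = (z + 3/2)(z + 1)(z - 5) / [(-3/2)·(-2)·(-8)]
       = (z^3 - (5/2)z^2 - 11z - 15/2) / (-24)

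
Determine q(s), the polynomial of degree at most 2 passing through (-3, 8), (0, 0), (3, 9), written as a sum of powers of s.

L_0(s) = s(s - 3) / [18] = (1/18)s^2 - (1/6)s
L_1(s) = (s + 3)(s - 3) / [-9] = -(1/9)s^2 + 1
L_2(s) = (s + 3)s / [18] = (1/18)s^2 + (1/6)s
q(s) = 8·L_0 + 0·L_1 + 9·L_2
  8·L_0(s) = (4/9)s^2 - (4/3)s
  0·L_1(s) = 0
  9·L_2(s) = (1/2)s^2 + (3/2)s
Adding term by term: (17/18)s^2 + (1/6)s

q(s) = (17/18)s^2 + (1/6)s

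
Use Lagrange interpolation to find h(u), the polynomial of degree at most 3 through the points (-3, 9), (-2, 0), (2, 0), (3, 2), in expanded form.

h(u) = -(7/30)u^3 + (11/10)u^2 + (14/15)u - 22/5

Build the Lagrange basis polynomials:
L_0(u) = (u + 2)(u - 2)(u - 3) / [-30] = -(1/30)u^3 + (1/10)u^2 + (2/15)u - 2/5
L_1(u) = (u + 3)(u - 2)(u - 3) / [20] = (1/20)u^3 - (1/10)u^2 - (9/20)u + 9/10
L_2(u) = (u + 3)(u + 2)(u - 3) / [-20] = -(1/20)u^3 - (1/10)u^2 + (9/20)u + 9/10
L_3(u) = (u + 3)(u + 2)(u - 2) / [30] = (1/30)u^3 + (1/10)u^2 - (2/15)u - 2/5
h(u) = 9·L_0 + 0·L_1 + 0·L_2 + 2·L_3
  9·L_0(u) = -(3/10)u^3 + (9/10)u^2 + (6/5)u - 18/5
  0·L_1(u) = 0
  0·L_2(u) = 0
  2·L_3(u) = (1/15)u^3 + (1/5)u^2 - (4/15)u - 4/5
Adding term by term: -(7/30)u^3 + (11/10)u^2 + (14/15)u - 22/5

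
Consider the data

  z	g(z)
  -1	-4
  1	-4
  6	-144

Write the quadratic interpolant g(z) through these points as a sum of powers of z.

Newton's divided differences:
g[-1,1] = (-4 - (-4)) / (1 - (-1)) = 0
g[1,6] = (-144 - (-4)) / (6 - 1) = -28
g[-1,1,6] = (-28 - 0) / (6 - (-1)) = -4
g(z) = -4 + (-4)·(z + 1)(z - 1)
Expanding: g(z) = -4z^2

g(z) = -4z^2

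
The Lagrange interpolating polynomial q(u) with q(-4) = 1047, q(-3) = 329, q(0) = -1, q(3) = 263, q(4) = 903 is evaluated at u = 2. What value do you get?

39

Evaluate each Lagrange basis at u = 2:
L_0(2) = (5)·(2)·(-1)·(-2)/[(-1)·(-4)·(-7)·(-8)] = 5/56
L_1(2) = (6)·(2)·(-1)·(-2)/[(1)·(-3)·(-6)·(-7)] = -4/21
L_2(2) = (6)·(5)·(-1)·(-2)/[(4)·(3)·(-3)·(-4)] = 5/12
L_3(2) = (6)·(5)·(2)·(-2)/[(7)·(6)·(3)·(-1)] = 20/21
L_4(2) = (6)·(5)·(2)·(-1)/[(8)·(7)·(4)·(1)] = -15/56
Sum: 1047·(5/56) + 329·(-4/21) + (-1)·(5/12) + 263·(20/21) + 903·(-15/56) = 39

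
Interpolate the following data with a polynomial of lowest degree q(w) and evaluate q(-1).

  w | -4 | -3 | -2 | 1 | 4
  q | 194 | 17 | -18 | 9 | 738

Evaluate each Lagrange basis at w = -1:
L_0(-1) = (2)·(1)·(-2)·(-5)/[(-1)·(-2)·(-5)·(-8)] = 1/4
L_1(-1) = (3)·(1)·(-2)·(-5)/[(1)·(-1)·(-4)·(-7)] = -15/14
L_2(-1) = (3)·(2)·(-2)·(-5)/[(2)·(1)·(-3)·(-6)] = 5/3
L_3(-1) = (3)·(2)·(1)·(-5)/[(5)·(4)·(3)·(-3)] = 1/6
L_4(-1) = (3)·(2)·(1)·(-2)/[(8)·(7)·(6)·(3)] = -1/84
Sum: 194·(1/4) + 17·(-15/14) + (-18)·(5/3) + 9·(1/6) + 738·(-1/84) = -7

-7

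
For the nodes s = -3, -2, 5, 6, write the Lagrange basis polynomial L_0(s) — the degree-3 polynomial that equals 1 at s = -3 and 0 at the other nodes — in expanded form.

L_0(s) = (s + 2)(s - 5)(s - 6) / [(-1)·(-8)·(-9)]
       = (s^3 - 9s^2 + 8s + 60) / (-72)

L_0(s) = -(1/72)s^3 + (1/8)s^2 - (1/9)s - 5/6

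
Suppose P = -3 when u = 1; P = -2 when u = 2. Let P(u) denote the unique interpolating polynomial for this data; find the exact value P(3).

Evaluate each Lagrange basis at u = 3:
L_0(3) = (1)/[(-1)] = -1
L_1(3) = (2)/[(1)] = 2
Sum: (-3)·(-1) + (-2)·(2) = -1

-1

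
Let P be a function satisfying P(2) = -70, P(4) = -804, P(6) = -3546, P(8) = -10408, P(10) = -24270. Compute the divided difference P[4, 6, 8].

P[4,6] = (-3546 - (-804)) / (6 - 4) = -1371
P[6,8] = (-10408 - (-3546)) / (8 - 6) = -3431
P[4,6,8] = (-3431 - (-1371)) / (8 - 4) = -515

-515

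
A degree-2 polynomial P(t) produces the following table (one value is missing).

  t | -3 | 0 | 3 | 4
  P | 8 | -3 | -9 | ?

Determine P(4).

-89/9

The 3 known values determine P uniquely (degree ≤ 2).
L_0(4) = (4)·(1)/[(-3)·(-6)] = 2/9
L_1(4) = (7)·(1)/[(3)·(-3)] = -7/9
L_2(4) = (7)·(4)/[(6)·(3)] = 14/9
Sum: 8·(2/9) + (-3)·(-7/9) + (-9)·(14/9) = -89/9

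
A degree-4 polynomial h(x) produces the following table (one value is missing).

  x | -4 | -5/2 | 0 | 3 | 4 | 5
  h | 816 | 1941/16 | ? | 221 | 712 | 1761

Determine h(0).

-4

The 5 known values determine h uniquely (degree ≤ 4).
L_0(0) = (5/2)·(-3)·(-4)·(-5)/[(-3/2)·(-7)·(-8)·(-9)] = -25/126
L_1(0) = (4)·(-3)·(-4)·(-5)/[(3/2)·(-11/2)·(-13/2)·(-15/2)] = 256/429
L_2(0) = (4)·(5/2)·(-4)·(-5)/[(7)·(11/2)·(-1)·(-2)] = 200/77
L_3(0) = (4)·(5/2)·(-3)·(-5)/[(8)·(13/2)·(1)·(-1)] = -75/26
L_4(0) = (4)·(5/2)·(-3)·(-4)/[(9)·(15/2)·(2)·(1)] = 8/9
Sum: 816·(-25/126) + 1941/16·(256/429) + 221·(200/77) + 712·(-75/26) + 1761·(8/9) = -4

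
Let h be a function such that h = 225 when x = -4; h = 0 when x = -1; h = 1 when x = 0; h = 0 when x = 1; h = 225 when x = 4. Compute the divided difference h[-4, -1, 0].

19

h[-4,-1] = (0 - 225) / (-1 - (-4)) = -75
h[-1,0] = (1 - 0) / (0 - (-1)) = 1
h[-4,-1,0] = (1 - (-75)) / (0 - (-4)) = 19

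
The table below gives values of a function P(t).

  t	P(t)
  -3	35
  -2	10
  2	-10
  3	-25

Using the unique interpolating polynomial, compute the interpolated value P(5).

Evaluate each Lagrange basis at t = 5:
L_0(5) = (7)·(3)·(2)/[(-1)·(-5)·(-6)] = -7/5
L_1(5) = (8)·(3)·(2)/[(1)·(-4)·(-5)] = 12/5
L_2(5) = (8)·(7)·(2)/[(5)·(4)·(-1)] = -28/5
L_3(5) = (8)·(7)·(3)/[(6)·(5)·(1)] = 28/5
Sum: 35·(-7/5) + 10·(12/5) + (-10)·(-28/5) + (-25)·(28/5) = -109

-109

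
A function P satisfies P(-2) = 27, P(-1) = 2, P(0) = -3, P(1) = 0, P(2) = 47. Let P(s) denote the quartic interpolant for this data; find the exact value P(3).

222

Evaluate each Lagrange basis at s = 3:
L_0(3) = (4)·(3)·(2)·(1)/[(-1)·(-2)·(-3)·(-4)] = 1
L_1(3) = (5)·(3)·(2)·(1)/[(1)·(-1)·(-2)·(-3)] = -5
L_2(3) = (5)·(4)·(2)·(1)/[(2)·(1)·(-1)·(-2)] = 10
L_3(3) = (5)·(4)·(3)·(1)/[(3)·(2)·(1)·(-1)] = -10
L_4(3) = (5)·(4)·(3)·(2)/[(4)·(3)·(2)·(1)] = 5
Sum: 27·(1) + 2·(-5) + (-3)·(10) + 0 + 47·(5) = 222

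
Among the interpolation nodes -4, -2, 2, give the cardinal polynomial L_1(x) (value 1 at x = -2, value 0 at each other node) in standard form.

L_1(x) = -(1/8)x^2 - (1/4)x + 1

L_1(x) = (x + 4)(x - 2) / [(2)·(-4)]
       = (x^2 + 2x - 8) / (-8)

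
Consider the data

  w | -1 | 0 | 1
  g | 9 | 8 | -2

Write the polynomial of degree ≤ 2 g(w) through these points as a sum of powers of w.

g(w) = -(9/2)w^2 - (11/2)w + 8

Build the Lagrange basis polynomials:
L_0(w) = w(w - 1) / [2] = (1/2)w^2 - (1/2)w
L_1(w) = (w + 1)(w - 1) / [-1] = -w^2 + 1
L_2(w) = (w + 1)w / [2] = (1/2)w^2 + (1/2)w
g(w) = 9·L_0 + 8·L_1 + (-2)·L_2
  9·L_0(w) = (9/2)w^2 - (9/2)w
  8·L_1(w) = -8w^2 + 8
  (-2)·L_2(w) = -w^2 - w
Adding term by term: -(9/2)w^2 - (11/2)w + 8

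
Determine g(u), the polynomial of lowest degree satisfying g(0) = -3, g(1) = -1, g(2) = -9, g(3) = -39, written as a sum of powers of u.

Build the Lagrange basis polynomials:
L_0(u) = (u - 1)(u - 2)(u - 3) / [-6] = -(1/6)u^3 + u^2 - (11/6)u + 1
L_1(u) = u(u - 2)(u - 3) / [2] = (1/2)u^3 - (5/2)u^2 + 3u
L_2(u) = u(u - 1)(u - 3) / [-2] = -(1/2)u^3 + 2u^2 - (3/2)u
L_3(u) = u(u - 1)(u - 2) / [6] = (1/6)u^3 - (1/2)u^2 + (1/3)u
g(u) = (-3)·L_0 + (-1)·L_1 + (-9)·L_2 + (-39)·L_3
  (-3)·L_0(u) = (1/2)u^3 - 3u^2 + (11/2)u - 3
  (-1)·L_1(u) = -(1/2)u^3 + (5/2)u^2 - 3u
  (-9)·L_2(u) = (9/2)u^3 - 18u^2 + (27/2)u
  (-39)·L_3(u) = -(13/2)u^3 + (39/2)u^2 - 13u
Adding term by term: -2u^3 + u^2 + 3u - 3

g(u) = -2u^3 + u^2 + 3u - 3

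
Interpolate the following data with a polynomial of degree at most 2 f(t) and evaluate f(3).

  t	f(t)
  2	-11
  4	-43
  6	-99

L_0(3) = (-1)·(-3)/[(-2)·(-4)] = 3/8
L_1(3) = (1)·(-3)/[(2)·(-2)] = 3/4
L_2(3) = (1)·(-1)/[(4)·(2)] = -1/8
Sum: (-11)·(3/8) + (-43)·(3/4) + (-99)·(-1/8) = -24

-24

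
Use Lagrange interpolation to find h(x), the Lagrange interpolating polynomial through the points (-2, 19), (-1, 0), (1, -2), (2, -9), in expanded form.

Build the Lagrange basis polynomials:
L_0(x) = (x + 1)(x - 1)(x - 2) / [-12] = -(1/12)x^3 + (1/6)x^2 + (1/12)x - 1/6
L_1(x) = (x + 2)(x - 1)(x - 2) / [6] = (1/6)x^3 - (1/6)x^2 - (2/3)x + 2/3
L_2(x) = (x + 2)(x + 1)(x - 2) / [-6] = -(1/6)x^3 - (1/6)x^2 + (2/3)x + 2/3
L_3(x) = (x + 2)(x + 1)(x - 1) / [12] = (1/12)x^3 + (1/6)x^2 - (1/12)x - 1/6
h(x) = 19·L_0 + 0·L_1 + (-2)·L_2 + (-9)·L_3
  19·L_0(x) = -(19/12)x^3 + (19/6)x^2 + (19/12)x - 19/6
  0·L_1(x) = 0
  (-2)·L_2(x) = (1/3)x^3 + (1/3)x^2 - (4/3)x - 4/3
  (-9)·L_3(x) = -(3/4)x^3 - (3/2)x^2 + (3/4)x + 3/2
Adding term by term: -2x^3 + 2x^2 + x - 3

h(x) = -2x^3 + 2x^2 + x - 3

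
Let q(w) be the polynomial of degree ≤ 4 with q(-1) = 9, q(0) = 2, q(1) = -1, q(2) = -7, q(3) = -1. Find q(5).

217

Using Newton's divided-difference form:
q[-1,0] = (2 - 9) / (0 - (-1)) = -7
q[0,1] = (-1 - 2) / (1 - 0) = -3
q[1,2] = (-7 - (-1)) / (2 - 1) = -6
q[2,3] = (-1 - (-7)) / (3 - 2) = 6
q[-1,0,1] = (-3 - (-7)) / (1 - (-1)) = 2
q[0,1,2] = (-6 - (-3)) / (2 - 0) = -3/2
q[1,2,3] = (6 - (-6)) / (3 - 1) = 6
q[-1,0,1,2] = (-3/2 - 2) / (2 - (-1)) = -7/6
q[0,1,2,3] = (6 - (-3/2)) / (3 - 0) = 5/2
q[-1,0,1,2,3] = (5/2 - (-7/6)) / (3 - (-1)) = 11/12
q(5) = 9 + (-7)·(6) + 2·(6)·(5) + (-7/6)·(6)·(5)·(4) + (11/12)·(6)·(5)·(4)·(3) = 217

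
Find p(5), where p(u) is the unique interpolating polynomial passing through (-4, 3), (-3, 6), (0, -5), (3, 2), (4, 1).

Evaluate each Lagrange basis at u = 5:
L_0(5) = (8)·(5)·(2)·(1)/[(-1)·(-4)·(-7)·(-8)] = 5/14
L_1(5) = (9)·(5)·(2)·(1)/[(1)·(-3)·(-6)·(-7)] = -5/7
L_2(5) = (9)·(8)·(2)·(1)/[(4)·(3)·(-3)·(-4)] = 1
L_3(5) = (9)·(8)·(5)·(1)/[(7)·(6)·(3)·(-1)] = -20/7
L_4(5) = (9)·(8)·(5)·(2)/[(8)·(7)·(4)·(1)] = 45/14
Sum: 3·(5/14) + 6·(-5/7) + (-5)·(1) + 2·(-20/7) + 1·(45/14) = -75/7

-75/7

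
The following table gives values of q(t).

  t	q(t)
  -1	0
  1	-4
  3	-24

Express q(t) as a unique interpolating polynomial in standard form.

q(t) = -2t^2 - 2t

Build the Lagrange basis polynomials:
L_0(t) = (t - 1)(t - 3) / [8] = (1/8)t^2 - (1/2)t + 3/8
L_1(t) = (t + 1)(t - 3) / [-4] = -(1/4)t^2 + (1/2)t + 3/4
L_2(t) = (t + 1)(t - 1) / [8] = (1/8)t^2 - 1/8
q(t) = 0·L_0 + (-4)·L_1 + (-24)·L_2
  0·L_0(t) = 0
  (-4)·L_1(t) = t^2 - 2t - 3
  (-24)·L_2(t) = -3t^2 + 3
Adding term by term: -2t^2 - 2t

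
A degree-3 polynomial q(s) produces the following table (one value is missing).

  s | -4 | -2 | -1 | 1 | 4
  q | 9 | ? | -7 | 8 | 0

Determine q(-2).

The 4 known values determine q uniquely (degree ≤ 3).
L_0(-2) = (-1)·(-3)·(-6)/[(-3)·(-5)·(-8)] = 3/20
L_1(-2) = (2)·(-3)·(-6)/[(3)·(-2)·(-5)] = 6/5
L_2(-2) = (2)·(-1)·(-6)/[(5)·(2)·(-3)] = -2/5
L_3(-2) = (2)·(-1)·(-3)/[(8)·(5)·(3)] = 1/20
Sum: 9·(3/20) + (-7)·(6/5) + 8·(-2/5) + 0 = -41/4

-41/4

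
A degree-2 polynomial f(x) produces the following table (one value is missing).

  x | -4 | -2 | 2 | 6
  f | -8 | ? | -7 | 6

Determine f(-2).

-152/15

The 3 known values determine f uniquely (degree ≤ 2).
Evaluate each Lagrange basis at x = -2:
L_0(-2) = (-4)·(-8)/[(-6)·(-10)] = 8/15
L_1(-2) = (2)·(-8)/[(6)·(-4)] = 2/3
L_2(-2) = (2)·(-4)/[(10)·(4)] = -1/5
Sum: (-8)·(8/15) + (-7)·(2/3) + 6·(-1/5) = -152/15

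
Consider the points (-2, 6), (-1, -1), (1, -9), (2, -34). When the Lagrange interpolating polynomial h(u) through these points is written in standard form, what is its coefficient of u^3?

L_0(u) = (u + 1)(u - 1)(u - 2) / [-12] = -(1/12)u^3 + (1/6)u^2 + (1/12)u - 1/6
L_1(u) = (u + 2)(u - 1)(u - 2) / [6] = (1/6)u^3 - (1/6)u^2 - (2/3)u + 2/3
L_2(u) = (u + 2)(u + 1)(u - 2) / [-6] = -(1/6)u^3 - (1/6)u^2 + (2/3)u + 2/3
L_3(u) = (u + 2)(u + 1)(u - 1) / [12] = (1/12)u^3 + (1/6)u^2 - (1/12)u - 1/6
h(u) = 6·L_0 + (-1)·L_1 + (-9)·L_2 + (-34)·L_3
Only the coefficient of u^3 is needed; take it from each L_i and combine:
6·(-1/12) + (-1)·(1/6) + (-9)·(-1/6) + (-34)·(1/12) = -2

-2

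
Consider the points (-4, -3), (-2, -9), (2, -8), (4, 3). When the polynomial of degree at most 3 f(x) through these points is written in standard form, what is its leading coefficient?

1/24

Build the Lagrange basis polynomials:
L_0(x) = (x + 2)(x - 2)(x - 4) / [-96] = -(1/96)x^3 + (1/24)x^2 + (1/24)x - 1/6
L_1(x) = (x + 4)(x - 2)(x - 4) / [48] = (1/48)x^3 - (1/24)x^2 - (1/3)x + 2/3
L_2(x) = (x + 4)(x + 2)(x - 4) / [-48] = -(1/48)x^3 - (1/24)x^2 + (1/3)x + 2/3
L_3(x) = (x + 4)(x + 2)(x - 2) / [96] = (1/96)x^3 + (1/24)x^2 - (1/24)x - 1/6
f(x) = (-3)·L_0 + (-9)·L_1 + (-8)·L_2 + 3·L_3
Only the coefficient of x^3 is needed; take it from each L_i and combine:
(-3)·(-1/96) + (-9)·(1/48) + (-8)·(-1/48) + 3·(1/96) = 1/24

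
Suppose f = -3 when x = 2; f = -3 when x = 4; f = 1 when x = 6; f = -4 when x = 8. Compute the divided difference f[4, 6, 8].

-9/8

f[4,6] = (1 - (-3)) / (6 - 4) = 2
f[6,8] = (-4 - 1) / (8 - 6) = -5/2
f[4,6,8] = (-5/2 - 2) / (8 - 4) = -9/8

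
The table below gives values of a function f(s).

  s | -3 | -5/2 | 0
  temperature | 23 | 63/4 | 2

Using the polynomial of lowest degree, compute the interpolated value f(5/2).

L_0(5/2) = (5)·(5/2)/[(-1/2)·(-3)] = 25/3
L_1(5/2) = (11/2)·(5/2)/[(1/2)·(-5/2)] = -11
L_2(5/2) = (11/2)·(5)/[(3)·(5/2)] = 11/3
Sum: 23·(25/3) + 63/4·(-11) + 2·(11/3) = 103/4

103/4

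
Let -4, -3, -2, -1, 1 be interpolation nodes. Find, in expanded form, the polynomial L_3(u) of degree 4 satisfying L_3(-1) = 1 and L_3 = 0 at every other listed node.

L_3(u) = (u + 4)(u + 3)(u + 2)(u - 1) / [(3)·(2)·(1)·(-2)]
       = (u^4 + 8u^3 + 17u^2 - 2u - 24) / (-12)

L_3(u) = -(1/12)u^4 - (2/3)u^3 - (17/12)u^2 + (1/6)u + 2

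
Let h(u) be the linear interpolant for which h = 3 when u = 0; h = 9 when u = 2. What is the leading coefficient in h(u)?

3

The leading coefficient equals the top divided difference h[0,2].
h[0,2] = (9 - 3) / (2 - 0) = 3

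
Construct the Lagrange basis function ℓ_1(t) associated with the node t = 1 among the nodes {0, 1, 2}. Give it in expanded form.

ℓ_1(t) = t(t - 2) / [(1)·(-1)]
       = (t^2 - 2t) / (-1)

ℓ_1(t) = -t^2 + 2t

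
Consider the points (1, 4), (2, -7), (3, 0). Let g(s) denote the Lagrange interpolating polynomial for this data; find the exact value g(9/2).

L_0(9/2) = (5/2)·(3/2)/[(-1)·(-2)] = 15/8
L_1(9/2) = (7/2)·(3/2)/[(1)·(-1)] = -21/4
L_2(9/2) = (7/2)·(5/2)/[(2)·(1)] = 35/8
Sum: 4·(15/8) + (-7)·(-21/4) + 0 = 177/4

177/4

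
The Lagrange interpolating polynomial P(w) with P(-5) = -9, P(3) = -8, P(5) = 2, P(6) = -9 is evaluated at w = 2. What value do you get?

-453/20

Evaluate each Lagrange basis at w = 2:
L_0(2) = (-1)·(-3)·(-4)/[(-8)·(-10)·(-11)] = 3/220
L_1(2) = (7)·(-3)·(-4)/[(8)·(-2)·(-3)] = 7/4
L_2(2) = (7)·(-1)·(-4)/[(10)·(2)·(-1)] = -7/5
L_3(2) = (7)·(-1)·(-3)/[(11)·(3)·(1)] = 7/11
Sum: (-9)·(3/220) + (-8)·(7/4) + 2·(-7/5) + (-9)·(7/11) = -453/20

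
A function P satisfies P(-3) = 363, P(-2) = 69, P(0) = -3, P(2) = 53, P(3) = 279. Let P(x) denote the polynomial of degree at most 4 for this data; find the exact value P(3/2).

33/2

Evaluate each Lagrange basis at x = 3/2:
L_0(3/2) = (7/2)·(3/2)·(-1/2)·(-3/2)/[(-1)·(-3)·(-5)·(-6)] = 7/160
L_1(3/2) = (9/2)·(3/2)·(-1/2)·(-3/2)/[(1)·(-2)·(-4)·(-5)] = -81/640
L_2(3/2) = (9/2)·(7/2)·(-1/2)·(-3/2)/[(3)·(2)·(-2)·(-3)] = 21/64
L_3(3/2) = (9/2)·(7/2)·(3/2)·(-3/2)/[(5)·(4)·(2)·(-1)] = 567/640
L_4(3/2) = (9/2)·(7/2)·(3/2)·(-1/2)/[(6)·(5)·(3)·(1)] = -21/160
Sum: 363·(7/160) + 69·(-81/640) + (-3)·(21/64) + 53·(567/640) + 279·(-21/160) = 33/2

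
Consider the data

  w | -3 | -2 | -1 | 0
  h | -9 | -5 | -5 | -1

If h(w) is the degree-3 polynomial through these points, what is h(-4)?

-25

Evaluate each Lagrange basis at w = -4:
L_0(-4) = (-2)·(-3)·(-4)/[(-1)·(-2)·(-3)] = 4
L_1(-4) = (-1)·(-3)·(-4)/[(1)·(-1)·(-2)] = -6
L_2(-4) = (-1)·(-2)·(-4)/[(2)·(1)·(-1)] = 4
L_3(-4) = (-1)·(-2)·(-3)/[(3)·(2)·(1)] = -1
Sum: (-9)·(4) + (-5)·(-6) + (-5)·(4) + (-1)·(-1) = -25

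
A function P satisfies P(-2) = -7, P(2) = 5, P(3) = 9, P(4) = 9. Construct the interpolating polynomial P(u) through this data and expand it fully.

Build the Lagrange basis polynomials:
L_0(u) = (u - 2)(u - 3)(u - 4) / [-120] = -(1/120)u^3 + (3/40)u^2 - (13/60)u + 1/5
L_1(u) = (u + 2)(u - 3)(u - 4) / [8] = (1/8)u^3 - (5/8)u^2 - (1/4)u + 3
L_2(u) = (u + 2)(u - 2)(u - 4) / [-5] = -(1/5)u^3 + (4/5)u^2 + (4/5)u - 16/5
L_3(u) = (u + 2)(u - 2)(u - 3) / [12] = (1/12)u^3 - (1/4)u^2 - (1/3)u + 1
P(u) = (-7)·L_0 + 5·L_1 + 9·L_2 + 9·L_3
  (-7)·L_0(u) = (7/120)u^3 - (21/40)u^2 + (91/60)u - 7/5
  5·L_1(u) = (5/8)u^3 - (25/8)u^2 - (5/4)u + 15
  9·L_2(u) = -(9/5)u^3 + (36/5)u^2 + (36/5)u - 144/5
  9·L_3(u) = (3/4)u^3 - (9/4)u^2 - 3u + 9
Adding term by term: -(11/30)u^3 + (13/10)u^2 + (67/15)u - 31/5

P(u) = -(11/30)u^3 + (13/10)u^2 + (67/15)u - 31/5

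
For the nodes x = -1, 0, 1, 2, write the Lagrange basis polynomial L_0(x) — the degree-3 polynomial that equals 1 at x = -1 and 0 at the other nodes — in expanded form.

L_0(x) = -(1/6)x^3 + (1/2)x^2 - (1/3)x

L_0(x) = x(x - 1)(x - 2) / [(-1)·(-2)·(-3)]
       = (x^3 - 3x^2 + 2x) / (-6)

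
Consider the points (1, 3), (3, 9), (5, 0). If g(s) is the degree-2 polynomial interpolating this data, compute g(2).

63/8

Evaluate each Lagrange basis at s = 2:
L_0(2) = (-1)·(-3)/[(-2)·(-4)] = 3/8
L_1(2) = (1)·(-3)/[(2)·(-2)] = 3/4
L_2(2) = (1)·(-1)/[(4)·(2)] = -1/8
Sum: 3·(3/8) + 9·(3/4) + 0 = 63/8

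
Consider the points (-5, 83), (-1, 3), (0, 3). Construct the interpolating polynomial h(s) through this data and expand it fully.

Newton's divided differences:
h[-5,-1] = (3 - 83) / (-1 - (-5)) = -20
h[-1,0] = (3 - 3) / (0 - (-1)) = 0
h[-5,-1,0] = (0 - (-20)) / (0 - (-5)) = 4
h(s) = 83 + (-20)·(s + 5) + 4·(s + 5)(s + 1)
Expanding: h(s) = 4s^2 + 4s + 3

h(s) = 4s^2 + 4s + 3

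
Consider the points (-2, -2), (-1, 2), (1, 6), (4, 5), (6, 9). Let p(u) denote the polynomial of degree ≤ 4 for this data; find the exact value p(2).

L_0(2) = (3)·(1)·(-2)·(-4)/[(-1)·(-3)·(-6)·(-8)] = 1/6
L_1(2) = (4)·(1)·(-2)·(-4)/[(1)·(-2)·(-5)·(-7)] = -16/35
L_2(2) = (4)·(3)·(-2)·(-4)/[(3)·(2)·(-3)·(-5)] = 16/15
L_3(2) = (4)·(3)·(1)·(-4)/[(6)·(5)·(3)·(-2)] = 4/15
L_4(2) = (4)·(3)·(1)·(-2)/[(8)·(7)·(5)·(2)] = -3/70
Sum: (-2)·(1/6) + 2·(-16/35) + 6·(16/15) + 5·(4/15) + 9·(-3/70) = 61/10

61/10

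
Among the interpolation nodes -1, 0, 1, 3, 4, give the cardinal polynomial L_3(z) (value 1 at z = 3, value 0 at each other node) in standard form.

L_3(z) = (z + 1)z(z - 1)(z - 4) / [(4)·(3)·(2)·(-1)]
       = (z^4 - 4z^3 - z^2 + 4z) / (-24)

L_3(z) = -(1/24)z^4 + (1/6)z^3 + (1/24)z^2 - (1/6)z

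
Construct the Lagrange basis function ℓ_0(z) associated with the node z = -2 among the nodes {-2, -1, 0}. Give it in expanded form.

ℓ_0(z) = (1/2)z^2 + (1/2)z

ℓ_0(z) = (z + 1)z / [(-1)·(-2)]
       = (z^2 + z) / (2)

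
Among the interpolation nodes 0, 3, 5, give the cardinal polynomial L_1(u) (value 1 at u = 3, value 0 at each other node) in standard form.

L_1(u) = u(u - 5) / [(3)·(-2)]
       = (u^2 - 5u) / (-6)

L_1(u) = -(1/6)u^2 + (5/6)u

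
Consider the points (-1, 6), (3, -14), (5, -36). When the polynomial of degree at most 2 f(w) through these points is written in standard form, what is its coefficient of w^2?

-1

The leading coefficient equals the top divided difference f[-1,3,5].
f[-1,3] = (-14 - 6) / (3 - (-1)) = -5
f[3,5] = (-36 - (-14)) / (5 - 3) = -11
f[-1,3,5] = (-11 - (-5)) / (5 - (-1)) = -1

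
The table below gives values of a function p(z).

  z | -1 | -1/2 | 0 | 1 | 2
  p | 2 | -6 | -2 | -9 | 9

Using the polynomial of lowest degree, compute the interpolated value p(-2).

Evaluate each Lagrange basis at z = -2:
L_0(-2) = (-3/2)·(-2)·(-3)·(-4)/[(-1/2)·(-1)·(-2)·(-3)] = 12
L_1(-2) = (-1)·(-2)·(-3)·(-4)/[(1/2)·(-1/2)·(-3/2)·(-5/2)] = -128/5
L_2(-2) = (-1)·(-3/2)·(-3)·(-4)/[(1)·(1/2)·(-1)·(-2)] = 18
L_3(-2) = (-1)·(-3/2)·(-2)·(-4)/[(2)·(3/2)·(1)·(-1)] = -4
L_4(-2) = (-1)·(-3/2)·(-2)·(-3)/[(3)·(5/2)·(2)·(1)] = 3/5
Sum: 2·(12) + (-6)·(-128/5) + (-2)·(18) + (-9)·(-4) + 9·(3/5) = 183

183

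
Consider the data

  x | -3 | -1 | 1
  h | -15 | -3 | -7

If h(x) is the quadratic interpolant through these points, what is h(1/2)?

-9/2

Using Newton's divided-difference form:
h[-3,-1] = (-3 - (-15)) / (-1 - (-3)) = 6
h[-1,1] = (-7 - (-3)) / (1 - (-1)) = -2
h[-3,-1,1] = (-2 - 6) / (1 - (-3)) = -2
h(1/2) = -15 + 6·(7/2) + (-2)·(7/2)·(3/2) = -9/2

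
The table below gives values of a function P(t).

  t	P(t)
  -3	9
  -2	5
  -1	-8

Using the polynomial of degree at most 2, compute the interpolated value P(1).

Evaluate each Lagrange basis at t = 1:
L_0(1) = (3)·(2)/[(-1)·(-2)] = 3
L_1(1) = (4)·(2)/[(1)·(-1)] = -8
L_2(1) = (4)·(3)/[(2)·(1)] = 6
Sum: 9·(3) + 5·(-8) + (-8)·(6) = -61

-61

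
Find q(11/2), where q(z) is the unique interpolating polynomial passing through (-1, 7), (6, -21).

-19

L_0(11/2) = (-1/2)/[(-7)] = 1/14
L_1(11/2) = (13/2)/[(7)] = 13/14
Sum: 7·(1/14) + (-21)·(13/14) = -19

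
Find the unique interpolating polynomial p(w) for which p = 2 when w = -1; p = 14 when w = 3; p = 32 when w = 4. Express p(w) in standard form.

p(w) = 3w^2 - 3w - 4

Newton's divided differences:
p[-1,3] = (14 - 2) / (3 - (-1)) = 3
p[3,4] = (32 - 14) / (4 - 3) = 18
p[-1,3,4] = (18 - 3) / (4 - (-1)) = 3
p(w) = 2 + 3·(w + 1) + 3·(w + 1)(w - 3)
Expanding: p(w) = 3w^2 - 3w - 4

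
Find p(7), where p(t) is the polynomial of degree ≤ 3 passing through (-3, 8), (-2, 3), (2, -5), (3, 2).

102

L_0(7) = (9)·(5)·(4)/[(-1)·(-5)·(-6)] = -6
L_1(7) = (10)·(5)·(4)/[(1)·(-4)·(-5)] = 10
L_2(7) = (10)·(9)·(4)/[(5)·(4)·(-1)] = -18
L_3(7) = (10)·(9)·(5)/[(6)·(5)·(1)] = 15
Sum: 8·(-6) + 3·(10) + (-5)·(-18) + 2·(15) = 102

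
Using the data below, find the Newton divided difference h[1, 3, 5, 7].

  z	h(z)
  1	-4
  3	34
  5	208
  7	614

2

h[1,3] = (34 - (-4)) / (3 - 1) = 19
h[3,5] = (208 - 34) / (5 - 3) = 87
h[5,7] = (614 - 208) / (7 - 5) = 203
h[1,3,5] = (87 - 19) / (5 - 1) = 17
h[3,5,7] = (203 - 87) / (7 - 3) = 29
h[1,3,5,7] = (29 - 17) / (7 - 1) = 2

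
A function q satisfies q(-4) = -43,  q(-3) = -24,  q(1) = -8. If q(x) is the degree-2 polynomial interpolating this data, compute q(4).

L_0(4) = (7)·(3)/[(-1)·(-5)] = 21/5
L_1(4) = (8)·(3)/[(1)·(-4)] = -6
L_2(4) = (8)·(7)/[(5)·(4)] = 14/5
Sum: (-43)·(21/5) + (-24)·(-6) + (-8)·(14/5) = -59

-59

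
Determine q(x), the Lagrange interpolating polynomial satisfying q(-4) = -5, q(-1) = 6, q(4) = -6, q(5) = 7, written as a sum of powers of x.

Build the Lagrange basis polynomials:
L_0(x) = (x + 1)(x - 4)(x - 5) / [-216] = -(1/216)x^3 + (1/27)x^2 - (11/216)x - 5/54
L_1(x) = (x + 4)(x - 4)(x - 5) / [90] = (1/90)x^3 - (1/18)x^2 - (8/45)x + 8/9
L_2(x) = (x + 4)(x + 1)(x - 5) / [-40] = -(1/40)x^3 + (21/40)x + 1/2
L_3(x) = (x + 4)(x + 1)(x - 4) / [54] = (1/54)x^3 + (1/54)x^2 - (8/27)x - 8/27
q(x) = (-5)·L_0 + 6·L_1 + (-6)·L_2 + 7·L_3
  (-5)·L_0(x) = (5/216)x^3 - (5/27)x^2 + (55/216)x + 25/54
  6·L_1(x) = (1/15)x^3 - (1/3)x^2 - (16/15)x + 16/3
  (-6)·L_2(x) = (3/20)x^3 - (63/20)x - 3
  7·L_3(x) = (7/54)x^3 + (7/54)x^2 - (56/27)x - 56/27
Adding term by term: (133/360)x^3 - (7/18)x^2 - (2173/360)x + 13/18

q(x) = (133/360)x^3 - (7/18)x^2 - (2173/360)x + 13/18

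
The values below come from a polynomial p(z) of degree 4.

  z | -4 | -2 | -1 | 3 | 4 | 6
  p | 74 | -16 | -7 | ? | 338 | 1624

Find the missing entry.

The 5 known values determine p uniquely (degree ≤ 4).
Evaluate each Lagrange basis at z = 3:
L_0(3) = (5)·(4)·(-1)·(-3)/[(-2)·(-3)·(-8)·(-10)] = 1/8
L_1(3) = (7)·(4)·(-1)·(-3)/[(2)·(-1)·(-6)·(-8)] = -7/8
L_2(3) = (7)·(5)·(-1)·(-3)/[(3)·(1)·(-5)·(-7)] = 1
L_3(3) = (7)·(5)·(4)·(-3)/[(8)·(6)·(5)·(-2)] = 7/8
L_4(3) = (7)·(5)·(4)·(-1)/[(10)·(8)·(7)·(2)] = -1/8
Sum: 74·(1/8) + (-16)·(-7/8) + (-7)·(1) + 338·(7/8) + 1624·(-1/8) = 109

109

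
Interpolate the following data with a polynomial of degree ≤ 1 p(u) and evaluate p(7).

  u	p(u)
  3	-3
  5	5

L_0(7) = (2)/[(-2)] = -1
L_1(7) = (4)/[(2)] = 2
Sum: (-3)·(-1) + 5·(2) = 13

13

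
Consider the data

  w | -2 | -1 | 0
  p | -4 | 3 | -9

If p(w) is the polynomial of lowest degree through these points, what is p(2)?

-90

Evaluate each Lagrange basis at w = 2:
L_0(2) = (3)·(2)/[(-1)·(-2)] = 3
L_1(2) = (4)·(2)/[(1)·(-1)] = -8
L_2(2) = (4)·(3)/[(2)·(1)] = 6
Sum: (-4)·(3) + 3·(-8) + (-9)·(6) = -90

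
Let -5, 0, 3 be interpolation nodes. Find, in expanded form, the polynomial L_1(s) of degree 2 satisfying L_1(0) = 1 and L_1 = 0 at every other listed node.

L_1(s) = (s + 5)(s - 3) / [(5)·(-3)]
       = (s^2 + 2s - 15) / (-15)

L_1(s) = -(1/15)s^2 - (2/15)s + 1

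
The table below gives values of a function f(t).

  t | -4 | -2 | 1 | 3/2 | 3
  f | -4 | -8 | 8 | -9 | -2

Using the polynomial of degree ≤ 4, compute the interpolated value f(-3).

-14772/385

Evaluate each Lagrange basis at t = -3:
L_0(-3) = (-1)·(-4)·(-9/2)·(-6)/[(-2)·(-5)·(-11/2)·(-7)] = 108/385
L_1(-3) = (1)·(-4)·(-9/2)·(-6)/[(2)·(-3)·(-7/2)·(-5)] = 36/35
L_2(-3) = (1)·(-1)·(-9/2)·(-6)/[(5)·(3)·(-1/2)·(-2)] = -9/5
L_3(-3) = (1)·(-1)·(-4)·(-6)/[(11/2)·(7/2)·(1/2)·(-3/2)] = 128/77
L_4(-3) = (1)·(-1)·(-4)·(-9/2)/[(7)·(5)·(2)·(3/2)] = -6/35
Sum: (-4)·(108/385) + (-8)·(36/35) + 8·(-9/5) + (-9)·(128/77) + (-2)·(-6/35) = -14772/385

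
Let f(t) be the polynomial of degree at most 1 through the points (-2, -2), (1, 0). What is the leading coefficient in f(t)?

2/3

The leading coefficient equals the top divided difference f[-2,1].
f[-2,1] = (0 - (-2)) / (1 - (-2)) = 2/3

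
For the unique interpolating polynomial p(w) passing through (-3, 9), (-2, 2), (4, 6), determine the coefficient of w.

Build the Lagrange basis polynomials:
L_0(w) = (w + 2)(w - 4) / [7] = (1/7)w^2 - (2/7)w - 8/7
L_1(w) = (w + 3)(w - 4) / [-6] = -(1/6)w^2 + (1/6)w + 2
L_2(w) = (w + 3)(w + 2) / [42] = (1/42)w^2 + (5/42)w + 1/7
p(w) = 9·L_0 + 2·L_1 + 6·L_2
Only the coefficient of w is needed; take it from each L_i and combine:
9·(-2/7) + 2·(1/6) + 6·(5/42) = -32/21

-32/21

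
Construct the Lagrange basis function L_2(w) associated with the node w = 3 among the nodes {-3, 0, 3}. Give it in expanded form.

L_2(w) = (1/18)w^2 + (1/6)w

L_2(w) = (w + 3)w / [(6)·(3)]
       = (w^2 + 3w) / (18)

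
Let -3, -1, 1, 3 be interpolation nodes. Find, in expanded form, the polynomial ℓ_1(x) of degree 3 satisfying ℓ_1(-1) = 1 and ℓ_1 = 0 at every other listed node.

ℓ_1(x) = (x + 3)(x - 1)(x - 3) / [(2)·(-2)·(-4)]
       = (x^3 - x^2 - 9x + 9) / (16)

ℓ_1(x) = (1/16)x^3 - (1/16)x^2 - (9/16)x + 9/16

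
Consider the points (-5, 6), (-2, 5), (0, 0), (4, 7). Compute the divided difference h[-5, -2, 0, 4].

137/1080

h[-5,-2] = (5 - 6) / (-2 - (-5)) = -1/3
h[-2,0] = (0 - 5) / (0 - (-2)) = -5/2
h[0,4] = (7 - 0) / (4 - 0) = 7/4
h[-5,-2,0] = (-5/2 - (-1/3)) / (0 - (-5)) = -13/30
h[-2,0,4] = (7/4 - (-5/2)) / (4 - (-2)) = 17/24
h[-5,-2,0,4] = (17/24 - (-13/30)) / (4 - (-5)) = 137/1080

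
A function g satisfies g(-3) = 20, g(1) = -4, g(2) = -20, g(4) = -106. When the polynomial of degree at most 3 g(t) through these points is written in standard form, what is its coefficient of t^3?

-1

L_0(t) = (t - 1)(t - 2)(t - 4) / [-140] = -(1/140)t^3 + (1/20)t^2 - (1/10)t + 2/35
L_1(t) = (t + 3)(t - 2)(t - 4) / [12] = (1/12)t^3 - (1/4)t^2 - (5/6)t + 2
L_2(t) = (t + 3)(t - 1)(t - 4) / [-10] = -(1/10)t^3 + (1/5)t^2 + (11/10)t - 6/5
L_3(t) = (t + 3)(t - 1)(t - 2) / [42] = (1/42)t^3 - (1/6)t + 1/7
g(t) = 20·L_0 + (-4)·L_1 + (-20)·L_2 + (-106)·L_3
Only the coefficient of t^3 is needed; take it from each L_i and combine:
20·(-1/140) + (-4)·(1/12) + (-20)·(-1/10) + (-106)·(1/42) = -1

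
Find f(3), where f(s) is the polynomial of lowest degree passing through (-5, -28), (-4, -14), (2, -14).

L_0(3) = (7)·(1)/[(-1)·(-7)] = 1
L_1(3) = (8)·(1)/[(1)·(-6)] = -4/3
L_2(3) = (8)·(7)/[(7)·(6)] = 4/3
Sum: (-28)·(1) + (-14)·(-4/3) + (-14)·(4/3) = -28

-28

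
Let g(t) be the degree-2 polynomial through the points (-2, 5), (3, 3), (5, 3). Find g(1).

Using Newton's divided-difference form:
g[-2,3] = (3 - 5) / (3 - (-2)) = -2/5
g[3,5] = (3 - 3) / (5 - 3) = 0
g[-2,3,5] = (0 - (-2/5)) / (5 - (-2)) = 2/35
g(1) = 5 + (-2/5)·(3) + (2/35)·(3)·(-2) = 121/35

121/35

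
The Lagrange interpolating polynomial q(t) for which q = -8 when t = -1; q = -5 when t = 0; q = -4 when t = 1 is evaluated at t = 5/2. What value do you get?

Evaluate each Lagrange basis at t = 5/2:
L_0(5/2) = (5/2)·(3/2)/[(-1)·(-2)] = 15/8
L_1(5/2) = (7/2)·(3/2)/[(1)·(-1)] = -21/4
L_2(5/2) = (7/2)·(5/2)/[(2)·(1)] = 35/8
Sum: (-8)·(15/8) + (-5)·(-21/4) + (-4)·(35/8) = -25/4

-25/4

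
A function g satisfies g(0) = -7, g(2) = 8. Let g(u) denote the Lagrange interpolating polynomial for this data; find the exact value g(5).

L_0(5) = (3)/[(-2)] = -3/2
L_1(5) = (5)/[(2)] = 5/2
Sum: (-7)·(-3/2) + 8·(5/2) = 61/2

61/2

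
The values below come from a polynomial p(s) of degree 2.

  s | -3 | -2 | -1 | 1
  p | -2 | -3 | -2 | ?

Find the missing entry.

The 3 known values determine p uniquely (degree ≤ 2).
Evaluate each Lagrange basis at s = 1:
L_0(1) = (3)·(2)/[(-1)·(-2)] = 3
L_1(1) = (4)·(2)/[(1)·(-1)] = -8
L_2(1) = (4)·(3)/[(2)·(1)] = 6
Sum: (-2)·(3) + (-3)·(-8) + (-2)·(6) = 6

6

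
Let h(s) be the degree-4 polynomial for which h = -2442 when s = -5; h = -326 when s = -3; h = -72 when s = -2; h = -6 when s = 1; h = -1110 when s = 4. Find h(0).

-2

Evaluate each Lagrange basis at s = 0:
L_0(0) = (3)·(2)·(-1)·(-4)/[(-2)·(-3)·(-6)·(-9)] = 2/27
L_1(0) = (5)·(2)·(-1)·(-4)/[(2)·(-1)·(-4)·(-7)] = -5/7
L_2(0) = (5)·(3)·(-1)·(-4)/[(3)·(1)·(-3)·(-6)] = 10/9
L_3(0) = (5)·(3)·(2)·(-4)/[(6)·(4)·(3)·(-3)] = 5/9
L_4(0) = (5)·(3)·(2)·(-1)/[(9)·(7)·(6)·(3)] = -5/189
Sum: (-2442)·(2/27) + (-326)·(-5/7) + (-72)·(10/9) + (-6)·(5/9) + (-1110)·(-5/189) = -2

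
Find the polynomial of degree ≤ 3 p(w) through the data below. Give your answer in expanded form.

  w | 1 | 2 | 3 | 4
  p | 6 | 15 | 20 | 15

p(w) = -w^3 + 4w^2 + 4w - 1

Build the Lagrange basis polynomials:
L_0(w) = (w - 2)(w - 3)(w - 4) / [-6] = -(1/6)w^3 + (3/2)w^2 - (13/3)w + 4
L_1(w) = (w - 1)(w - 3)(w - 4) / [2] = (1/2)w^3 - 4w^2 + (19/2)w - 6
L_2(w) = (w - 1)(w - 2)(w - 4) / [-2] = -(1/2)w^3 + (7/2)w^2 - 7w + 4
L_3(w) = (w - 1)(w - 2)(w - 3) / [6] = (1/6)w^3 - w^2 + (11/6)w - 1
p(w) = 6·L_0 + 15·L_1 + 20·L_2 + 15·L_3
  6·L_0(w) = -w^3 + 9w^2 - 26w + 24
  15·L_1(w) = (15/2)w^3 - 60w^2 + (285/2)w - 90
  20·L_2(w) = -10w^3 + 70w^2 - 140w + 80
  15·L_3(w) = (5/2)w^3 - 15w^2 + (55/2)w - 15
Adding term by term: -w^3 + 4w^2 + 4w - 1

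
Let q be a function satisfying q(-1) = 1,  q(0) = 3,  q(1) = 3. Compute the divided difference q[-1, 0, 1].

q[-1,0] = (3 - 1) / (0 - (-1)) = 2
q[0,1] = (3 - 3) / (1 - 0) = 0
q[-1,0,1] = (0 - 2) / (1 - (-1)) = -1

-1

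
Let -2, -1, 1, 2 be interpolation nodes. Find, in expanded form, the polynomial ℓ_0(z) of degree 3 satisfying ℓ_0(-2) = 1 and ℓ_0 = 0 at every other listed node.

ℓ_0(z) = (z + 1)(z - 1)(z - 2) / [(-1)·(-3)·(-4)]
       = (z^3 - 2z^2 - z + 2) / (-12)

ℓ_0(z) = -(1/12)z^3 + (1/6)z^2 + (1/12)z - 1/6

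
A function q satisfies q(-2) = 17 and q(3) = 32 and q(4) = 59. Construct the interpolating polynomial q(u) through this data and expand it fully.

Build the Lagrange basis polynomials:
L_0(u) = (u - 3)(u - 4) / [30] = (1/30)u^2 - (7/30)u + 2/5
L_1(u) = (u + 2)(u - 4) / [-5] = -(1/5)u^2 + (2/5)u + 8/5
L_2(u) = (u + 2)(u - 3) / [6] = (1/6)u^2 - (1/6)u - 1
q(u) = 17·L_0 + 32·L_1 + 59·L_2
  17·L_0(u) = (17/30)u^2 - (119/30)u + 34/5
  32·L_1(u) = -(32/5)u^2 + (64/5)u + 256/5
  59·L_2(u) = (59/6)u^2 - (59/6)u - 59
Adding term by term: 4u^2 - u - 1

q(u) = 4u^2 - u - 1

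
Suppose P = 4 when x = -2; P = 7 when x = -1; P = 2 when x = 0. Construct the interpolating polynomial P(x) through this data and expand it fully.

Build the Lagrange basis polynomials:
L_0(x) = (x + 1)x / [2] = (1/2)x^2 + (1/2)x
L_1(x) = (x + 2)x / [-1] = -x^2 - 2x
L_2(x) = (x + 2)(x + 1) / [2] = (1/2)x^2 + (3/2)x + 1
P(x) = 4·L_0 + 7·L_1 + 2·L_2
  4·L_0(x) = 2x^2 + 2x
  7·L_1(x) = -7x^2 - 14x
  2·L_2(x) = x^2 + 3x + 2
Adding term by term: -4x^2 - 9x + 2

P(x) = -4x^2 - 9x + 2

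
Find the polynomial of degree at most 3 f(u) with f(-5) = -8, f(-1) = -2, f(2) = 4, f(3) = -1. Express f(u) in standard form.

f(u) = -(51/224)u^3 - (47/56)u^2 + (789/224)u + 239/112

Newton's divided differences:
f[-5,-1] = (-2 - (-8)) / (-1 - (-5)) = 3/2
f[-1,2] = (4 - (-2)) / (2 - (-1)) = 2
f[2,3] = (-1 - 4) / (3 - 2) = -5
f[-5,-1,2] = (2 - 3/2) / (2 - (-5)) = 1/14
f[-1,2,3] = (-5 - 2) / (3 - (-1)) = -7/4
f[-5,-1,2,3] = (-7/4 - 1/14) / (3 - (-5)) = -51/224
f(u) = -8 + (3/2)·(u + 5) + (1/14)·(u + 5)(u + 1) + (-51/224)·(u + 5)(u + 1)(u - 2)
Expanding: f(u) = -(51/224)u^3 - (47/56)u^2 + (789/224)u + 239/112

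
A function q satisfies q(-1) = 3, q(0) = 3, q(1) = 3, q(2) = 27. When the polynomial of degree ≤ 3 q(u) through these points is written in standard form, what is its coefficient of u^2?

Build the Lagrange basis polynomials:
L_0(u) = u(u - 1)(u - 2) / [-6] = -(1/6)u^3 + (1/2)u^2 - (1/3)u
L_1(u) = (u + 1)(u - 1)(u - 2) / [2] = (1/2)u^3 - u^2 - (1/2)u + 1
L_2(u) = (u + 1)u(u - 2) / [-2] = -(1/2)u^3 + (1/2)u^2 + u
L_3(u) = (u + 1)u(u - 1) / [6] = (1/6)u^3 - (1/6)u
q(u) = 3·L_0 + 3·L_1 + 3·L_2 + 27·L_3
Only the coefficient of u^2 is needed; take it from each L_i and combine:
3·(1/2) + 3·(-1) + 3·(1/2) + 27·(0) = 0

0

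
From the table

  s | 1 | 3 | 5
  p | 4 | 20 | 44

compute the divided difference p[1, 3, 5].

1

p[1,3] = (20 - 4) / (3 - 1) = 8
p[3,5] = (44 - 20) / (5 - 3) = 12
p[1,3,5] = (12 - 8) / (5 - 1) = 1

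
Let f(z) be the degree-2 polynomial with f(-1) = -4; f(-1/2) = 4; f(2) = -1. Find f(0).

Evaluate each Lagrange basis at z = 0:
L_0(0) = (1/2)·(-2)/[(-1/2)·(-3)] = -2/3
L_1(0) = (1)·(-2)/[(1/2)·(-5/2)] = 8/5
L_2(0) = (1)·(1/2)/[(3)·(5/2)] = 1/15
Sum: (-4)·(-2/3) + 4·(8/5) + (-1)·(1/15) = 9

9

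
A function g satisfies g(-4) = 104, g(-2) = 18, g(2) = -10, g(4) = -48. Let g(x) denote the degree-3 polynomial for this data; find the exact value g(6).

Using Newton's divided-difference form:
g[-4,-2] = (18 - 104) / (-2 - (-4)) = -43
g[-2,2] = (-10 - 18) / (2 - (-2)) = -7
g[2,4] = (-48 - (-10)) / (4 - 2) = -19
g[-4,-2,2] = (-7 - (-43)) / (2 - (-4)) = 6
g[-2,2,4] = (-19 - (-7)) / (4 - (-2)) = -2
g[-4,-2,2,4] = (-2 - 6) / (4 - (-4)) = -1
g(6) = 104 + (-43)·(10) + 6·(10)·(8) + (-1)·(10)·(8)·(4) = -166

-166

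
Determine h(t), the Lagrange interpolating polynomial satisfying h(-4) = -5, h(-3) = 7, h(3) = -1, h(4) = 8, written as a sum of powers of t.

Build the Lagrange basis polynomials:
L_0(t) = (t + 3)(t - 3)(t - 4) / [-56] = -(1/56)t^3 + (1/14)t^2 + (9/56)t - 9/14
L_1(t) = (t + 4)(t - 3)(t - 4) / [42] = (1/42)t^3 - (1/14)t^2 - (8/21)t + 8/7
L_2(t) = (t + 4)(t + 3)(t - 4) / [-42] = -(1/42)t^3 - (1/14)t^2 + (8/21)t + 8/7
L_3(t) = (t + 4)(t + 3)(t - 3) / [56] = (1/56)t^3 + (1/14)t^2 - (9/56)t - 9/14
h(t) = (-5)·L_0 + 7·L_1 + (-1)·L_2 + 8·L_3
  (-5)·L_0(t) = (5/56)t^3 - (5/14)t^2 - (45/56)t + 45/14
  7·L_1(t) = (1/6)t^3 - (1/2)t^2 - (8/3)t + 8
  (-1)·L_2(t) = (1/42)t^3 + (1/14)t^2 - (8/21)t - 8/7
  8·L_3(t) = (1/7)t^3 + (4/7)t^2 - (9/7)t - 36/7
Adding term by term: (71/168)t^3 - (3/14)t^2 - (863/168)t + 69/14

h(t) = (71/168)t^3 - (3/14)t^2 - (863/168)t + 69/14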